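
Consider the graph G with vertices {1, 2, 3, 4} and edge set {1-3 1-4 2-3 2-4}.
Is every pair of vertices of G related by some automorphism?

G is 2-regular and bipartite on 2^2 = 4 vertices with girth 4; it is the hypercube graph Q_2. The symmetry group of the 2-cube is the hyperoctahedral group B_2 = Z_2 ≀ S_2, of order 2^2·2! = 8. Under this action every vertex can be carried to every other, so G is vertex-transitive.

Yes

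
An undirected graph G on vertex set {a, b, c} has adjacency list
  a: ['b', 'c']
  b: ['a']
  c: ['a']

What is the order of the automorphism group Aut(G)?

The degree sequence is [2, 1, 1]; the two degree-1 vertices b and c are the ends of a path, so G = P_3. A path has exactly one nontrivial symmetry — reversal — giving Aut(G) of order 2.

2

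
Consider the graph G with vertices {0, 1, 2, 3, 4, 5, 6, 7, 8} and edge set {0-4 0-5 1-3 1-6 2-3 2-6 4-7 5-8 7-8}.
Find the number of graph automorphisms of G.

G has two connected components, {0, 4, 5, 7, 8} and {1, 2, 3, 6}; each is 2-regular, so G = C_5 ⊔ C_4. No automorphism exchanges components of different sizes, hence Aut(G) is the direct product D_4 × D_5, order 80.

80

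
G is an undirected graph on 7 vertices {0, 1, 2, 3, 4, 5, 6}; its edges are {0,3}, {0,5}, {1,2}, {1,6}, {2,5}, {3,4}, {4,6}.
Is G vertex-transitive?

Every vertex has degree 2 and the graph is connected, so G is the 7-cycle C_7. C_7 has 7 rotations and 7 reflections, so Aut(C_7) ≅ D_7 of order 14. Under this action every vertex can be carried to every other, so G is vertex-transitive.

Yes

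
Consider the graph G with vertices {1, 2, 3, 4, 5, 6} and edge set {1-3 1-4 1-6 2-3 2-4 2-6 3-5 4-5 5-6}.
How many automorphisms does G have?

G is 3-regular and bipartite with parts {1, 2, 5} and {3, 4, 6} (each part is independent and every cross-pair is an edge), so G = K_{3,3}. Each part can be permuted independently (S_3 × S_3) and the two equal-size parts can also be swapped, giving (S_3 × S_3) ⋊ Z_2 of order 2·(3!)² = 72.

72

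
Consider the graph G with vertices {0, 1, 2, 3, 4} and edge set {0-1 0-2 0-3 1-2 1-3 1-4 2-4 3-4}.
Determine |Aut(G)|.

8

Vertex 1 is the unique vertex of degree 4; the remaining 4 vertices each have degree 3 and induce a cycle, so G is the wheel on 5 vertices with hub 1. Every automorphism fixes the hub and acts on the rim 4-cycle, so Aut(G) ≅ Aut(C_4) = D_4 of order 8.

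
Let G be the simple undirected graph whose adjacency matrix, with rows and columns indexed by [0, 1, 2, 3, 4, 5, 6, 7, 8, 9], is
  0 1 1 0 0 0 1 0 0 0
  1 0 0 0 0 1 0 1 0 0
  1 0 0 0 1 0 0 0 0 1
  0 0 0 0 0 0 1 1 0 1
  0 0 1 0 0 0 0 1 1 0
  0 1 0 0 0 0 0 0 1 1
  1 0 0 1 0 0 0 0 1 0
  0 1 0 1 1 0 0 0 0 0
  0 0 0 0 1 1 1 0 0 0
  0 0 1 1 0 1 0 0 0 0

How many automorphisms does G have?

G is 3-regular on 10 vertices with no triangles and no 4-cycles (girth 5): this is the Petersen graph. Viewing the Petersen graph as the Kneser graph K(5,2) — vertices are 2-subsets of {1,…,5}, edges join disjoint pairs — its automorphisms are exactly the permutations of the 5-element set, so Aut ≅ S_5 of order 120.

120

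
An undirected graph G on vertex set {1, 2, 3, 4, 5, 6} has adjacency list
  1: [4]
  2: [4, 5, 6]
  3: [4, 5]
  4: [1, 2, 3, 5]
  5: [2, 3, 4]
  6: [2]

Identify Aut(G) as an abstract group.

Degrees alone do not determine every vertex (e.g. 1 and 6 both have degree 1), but their neighbour-degree multisets differ: N(1) has degrees [4] while N(6) has degrees [3]. Repeating this refinement separates all vertices, so the only automorphism is the identity.

{e}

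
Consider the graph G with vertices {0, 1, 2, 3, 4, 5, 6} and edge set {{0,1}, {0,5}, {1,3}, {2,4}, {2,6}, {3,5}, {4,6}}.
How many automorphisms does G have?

G has two connected components, {0, 1, 3, 5} and {2, 4, 6}; each is 2-regular, so G = C_4 ⊔ C_3. No automorphism exchanges components of different sizes, hence Aut(G) is the direct product D_4 × D_3, order 48.

48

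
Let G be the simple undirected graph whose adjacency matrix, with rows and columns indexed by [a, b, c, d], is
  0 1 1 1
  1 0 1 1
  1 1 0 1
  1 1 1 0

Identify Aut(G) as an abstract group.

All 4 vertices are pairwise adjacent: G = K_4. Any permutation of the 4 vertices preserves K_4, so Aut(K_4) = S_4 of order 4! = 24.

the symmetric group on 4 letters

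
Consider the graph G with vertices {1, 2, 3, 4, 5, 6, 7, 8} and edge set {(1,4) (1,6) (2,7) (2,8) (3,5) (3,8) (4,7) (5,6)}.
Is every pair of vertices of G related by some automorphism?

Yes

G is 2-regular and connected on 8 vertices, i.e. the cycle C_8. C_8 has 8 rotations and 8 reflections, so Aut(C_8) ≅ D_8 of order 16. This group acts transitively on the 8 vertices.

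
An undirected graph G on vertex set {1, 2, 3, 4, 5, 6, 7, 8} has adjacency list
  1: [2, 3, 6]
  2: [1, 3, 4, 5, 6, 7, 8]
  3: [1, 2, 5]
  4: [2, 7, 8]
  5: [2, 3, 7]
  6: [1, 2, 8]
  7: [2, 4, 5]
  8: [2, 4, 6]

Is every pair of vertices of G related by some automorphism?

Vertex 2 is the only vertex of degree 7, so every automorphism fixes it; G is not vertex-transitive.

No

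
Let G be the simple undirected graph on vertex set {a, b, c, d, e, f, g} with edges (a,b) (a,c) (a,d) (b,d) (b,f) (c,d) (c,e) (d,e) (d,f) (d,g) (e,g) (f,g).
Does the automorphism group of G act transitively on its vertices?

No

Vertex d is the only vertex of degree 6, so every automorphism fixes it; G is not vertex-transitive.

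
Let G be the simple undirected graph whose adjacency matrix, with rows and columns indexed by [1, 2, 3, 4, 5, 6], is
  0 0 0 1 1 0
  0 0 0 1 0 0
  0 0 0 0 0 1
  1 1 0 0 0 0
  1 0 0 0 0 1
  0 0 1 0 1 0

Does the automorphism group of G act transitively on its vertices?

No

Automorphisms preserve degree, but G has vertices of degree 1 and vertices of degree 2; no automorphism maps one to the other, so G is not vertex-transitive.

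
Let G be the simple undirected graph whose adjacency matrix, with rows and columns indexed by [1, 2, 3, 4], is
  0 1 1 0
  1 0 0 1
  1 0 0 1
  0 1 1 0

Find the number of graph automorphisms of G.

8

G is 2-regular and bipartite on 2^2 = 4 vertices with girth 4; it is the hypercube graph Q_2. The symmetry group of the 2-cube is the hyperoctahedral group B_2 = Z_2 ≀ S_2, of order 2^2·2! = 8.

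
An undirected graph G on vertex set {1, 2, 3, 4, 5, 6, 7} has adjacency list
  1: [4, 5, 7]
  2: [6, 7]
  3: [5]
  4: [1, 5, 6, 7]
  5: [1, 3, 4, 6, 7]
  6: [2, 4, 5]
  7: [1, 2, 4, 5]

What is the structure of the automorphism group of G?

1

Degrees alone do not determine every vertex (e.g. 1 and 6 both have degree 3), but their neighbour-degree multisets differ: N(1) has degrees [4, 4, 5] while N(6) has degrees [2, 4, 5]. Repeating this refinement separates all vertices, so the only automorphism is the identity.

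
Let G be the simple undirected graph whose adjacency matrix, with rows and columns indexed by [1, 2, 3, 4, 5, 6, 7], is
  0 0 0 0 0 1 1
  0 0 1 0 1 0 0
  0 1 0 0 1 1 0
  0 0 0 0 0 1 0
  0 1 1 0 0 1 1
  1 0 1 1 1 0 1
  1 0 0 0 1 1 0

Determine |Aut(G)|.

The degree sequence is [2, 2, 3, 1, 4, 5, 3]. Checking the degree-preserving permutations of the vertex set shows that none except the identity preserves every edge, so Aut(G) is trivial.

1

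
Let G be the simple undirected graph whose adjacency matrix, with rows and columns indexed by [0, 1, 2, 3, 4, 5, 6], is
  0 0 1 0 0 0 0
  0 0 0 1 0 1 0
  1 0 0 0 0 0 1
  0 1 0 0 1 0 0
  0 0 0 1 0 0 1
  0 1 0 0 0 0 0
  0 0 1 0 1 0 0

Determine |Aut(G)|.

The degree sequence is [1, 2, 2, 2, 2, 1, 2]; the two degree-1 vertices 0 and 5 are the ends of a path, so G = P_7. A path has exactly one nontrivial symmetry — reversal — giving Aut(G) of order 2.

2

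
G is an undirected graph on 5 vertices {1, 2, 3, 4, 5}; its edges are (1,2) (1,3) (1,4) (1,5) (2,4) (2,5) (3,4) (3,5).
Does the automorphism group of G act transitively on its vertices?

Vertex 1 is the only vertex of degree 4, so every automorphism fixes it; G is not vertex-transitive.

No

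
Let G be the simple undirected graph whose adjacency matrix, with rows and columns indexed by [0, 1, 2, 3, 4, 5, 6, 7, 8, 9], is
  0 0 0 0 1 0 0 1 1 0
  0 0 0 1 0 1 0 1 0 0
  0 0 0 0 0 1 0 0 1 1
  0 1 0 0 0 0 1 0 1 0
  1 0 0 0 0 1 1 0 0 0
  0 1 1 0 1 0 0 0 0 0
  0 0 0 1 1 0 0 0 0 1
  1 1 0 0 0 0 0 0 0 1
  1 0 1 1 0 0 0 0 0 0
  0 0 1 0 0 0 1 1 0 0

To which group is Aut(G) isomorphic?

G is 3-regular on 10 vertices with no triangles and no 4-cycles (girth 5): this is the Petersen graph. It is a classical fact that the Petersen graph has automorphism group S_5 (order 120), arising from its description as the Kneser graph K(5,2).

S_5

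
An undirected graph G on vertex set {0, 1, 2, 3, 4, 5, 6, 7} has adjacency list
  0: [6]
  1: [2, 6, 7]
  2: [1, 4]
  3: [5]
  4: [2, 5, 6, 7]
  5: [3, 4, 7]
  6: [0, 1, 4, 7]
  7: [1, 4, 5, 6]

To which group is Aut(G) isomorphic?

the trivial group

Degrees alone do not determine every vertex (e.g. 0 and 3 both have degree 1), but their neighbour-degree multisets differ: N(0) has degrees [4] while N(3) has degrees [3]. Repeating this refinement separates all vertices, so the only automorphism is the identity.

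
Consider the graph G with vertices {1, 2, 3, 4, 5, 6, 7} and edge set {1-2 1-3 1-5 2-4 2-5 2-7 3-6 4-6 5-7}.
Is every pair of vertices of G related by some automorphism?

No

Vertex 2 is the only vertex of degree 4, so every automorphism fixes it; G is not vertex-transitive.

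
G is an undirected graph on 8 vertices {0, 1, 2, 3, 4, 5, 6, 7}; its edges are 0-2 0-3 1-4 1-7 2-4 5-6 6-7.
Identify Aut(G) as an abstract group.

Z_2

The degree sequence is [2, 2, 2, 1, 2, 1, 2, 2]; the two degree-1 vertices 3 and 5 are the ends of a path, so G = P_8. The only nontrivial automorphism of a path is the end-to-end reflection, so Aut(G) ≅ Z_2.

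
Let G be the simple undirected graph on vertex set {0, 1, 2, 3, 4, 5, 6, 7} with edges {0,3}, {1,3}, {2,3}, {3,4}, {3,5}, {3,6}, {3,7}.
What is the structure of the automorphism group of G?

Vertex 3 has degree 7 and every other vertex has degree 1, so G is the star K_{1,7} with centre 3. The 7 leaves are pairwise interchangeable while the centre is fixed, giving Aut(G) = S_7.

the symmetric group on 7 letters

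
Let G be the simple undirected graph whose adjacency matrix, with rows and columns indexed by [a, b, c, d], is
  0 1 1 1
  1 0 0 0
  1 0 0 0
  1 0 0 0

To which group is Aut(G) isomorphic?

Vertex a has degree 3 and every other vertex has degree 1, so G is the star K_{1,3} with centre a. The 3 leaves are pairwise interchangeable while the centre is fixed, giving Aut(G) = S_3.

the symmetric group on 3 letters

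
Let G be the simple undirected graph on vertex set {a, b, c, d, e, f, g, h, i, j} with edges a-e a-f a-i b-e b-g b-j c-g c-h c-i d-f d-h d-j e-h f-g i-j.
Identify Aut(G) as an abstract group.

G is 3-regular on 10 vertices with no triangles and no 4-cycles (girth 5): this is the Petersen graph. It is a classical fact that the Petersen graph has automorphism group S_5 (order 120), arising from its description as the Kneser graph K(5,2).

the symmetric group S_5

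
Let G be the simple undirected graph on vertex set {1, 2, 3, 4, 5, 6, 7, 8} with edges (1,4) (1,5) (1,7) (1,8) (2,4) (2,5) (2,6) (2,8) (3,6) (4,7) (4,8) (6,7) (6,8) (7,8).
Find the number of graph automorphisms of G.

The degree sequence is [4, 4, 1, 4, 2, 4, 4, 5]. Checking the degree-preserving permutations of the vertex set shows that none except the identity preserves every edge, so Aut(G) is trivial.

1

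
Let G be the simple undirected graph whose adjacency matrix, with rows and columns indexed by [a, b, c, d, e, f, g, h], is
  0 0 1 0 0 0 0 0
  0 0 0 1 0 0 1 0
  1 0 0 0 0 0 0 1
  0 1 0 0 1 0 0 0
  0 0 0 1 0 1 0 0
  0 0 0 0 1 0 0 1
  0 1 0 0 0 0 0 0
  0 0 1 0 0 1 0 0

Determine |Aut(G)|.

The degree sequence is [1, 2, 2, 2, 2, 2, 1, 2]; the two degree-1 vertices a and g are the ends of a path, so G = P_8. A path has exactly one nontrivial symmetry — reversal — giving Aut(G) of order 2.

2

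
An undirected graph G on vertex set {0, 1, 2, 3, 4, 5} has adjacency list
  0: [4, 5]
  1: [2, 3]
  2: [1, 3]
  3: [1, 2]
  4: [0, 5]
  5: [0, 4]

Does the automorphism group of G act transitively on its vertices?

G has two connected components, {1, 2, 3} and {0, 4, 5}; each is 2-regular, so G = C_3 ⊔ C_3. With two isomorphic components, Aut(G) = Aut(C_3) ≀ S_2 = (D_3 × D_3) ⋊ Z_2: permute each cycle by D_3, then optionally swap the two cycles. Order 2·(2·3)² = 72. Under this action every vertex can be carried to every other, so G is vertex-transitive.

Yes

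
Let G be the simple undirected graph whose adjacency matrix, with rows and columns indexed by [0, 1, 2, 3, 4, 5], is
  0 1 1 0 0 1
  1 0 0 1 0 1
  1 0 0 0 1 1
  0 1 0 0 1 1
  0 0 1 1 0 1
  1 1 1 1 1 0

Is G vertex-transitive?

No

Vertex 5 is the only vertex of degree 5, so every automorphism fixes it; G is not vertex-transitive.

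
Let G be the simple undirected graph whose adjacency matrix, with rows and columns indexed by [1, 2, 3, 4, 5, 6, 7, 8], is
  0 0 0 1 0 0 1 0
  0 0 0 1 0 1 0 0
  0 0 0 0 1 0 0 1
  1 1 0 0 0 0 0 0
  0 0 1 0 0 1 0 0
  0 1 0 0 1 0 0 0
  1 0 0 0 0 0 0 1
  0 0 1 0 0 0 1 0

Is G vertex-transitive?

G is 2-regular and connected on 8 vertices, i.e. the cycle C_8. C_8 has 8 rotations and 8 reflections, so Aut(C_8) ≅ D_8 of order 16. This group acts transitively on the 8 vertices.

Yes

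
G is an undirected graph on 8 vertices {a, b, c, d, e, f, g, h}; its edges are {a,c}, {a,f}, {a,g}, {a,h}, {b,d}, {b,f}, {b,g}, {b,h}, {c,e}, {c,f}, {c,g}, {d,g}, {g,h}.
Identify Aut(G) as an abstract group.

1

Degrees alone do not determine every vertex (e.g. a and b both have degree 4), but their neighbour-degree multisets differ: N(a) has degrees [3, 3, 4, 5] while N(b) has degrees [2, 3, 3, 5]. Repeating this refinement separates all vertices, so the only automorphism is the identity.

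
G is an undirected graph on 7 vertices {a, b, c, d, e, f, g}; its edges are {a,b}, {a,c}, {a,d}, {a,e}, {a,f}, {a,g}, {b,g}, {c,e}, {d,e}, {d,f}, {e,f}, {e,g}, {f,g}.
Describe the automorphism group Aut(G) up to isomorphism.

Degrees alone do not determine every vertex (e.g. b and c both have degree 2), but their neighbour-degree multisets differ: N(b) has degrees [4, 6] while N(c) has degrees [5, 6]. Repeating this refinement separates all vertices, so the only automorphism is the identity.

{e}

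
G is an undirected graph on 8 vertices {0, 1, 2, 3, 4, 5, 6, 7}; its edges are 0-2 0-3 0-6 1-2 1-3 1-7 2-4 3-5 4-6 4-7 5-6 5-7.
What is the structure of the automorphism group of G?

the hyperoctahedral group B_3

G is 3-regular and bipartite on 2^3 = 8 vertices with girth 4; it is the hypercube graph Q_3. Aut(Q_3) consists of the signed permutations of the 3 coordinate axes: 3! permutations times 2^3 sign flips, so |Aut| = 2^3·3! = 48.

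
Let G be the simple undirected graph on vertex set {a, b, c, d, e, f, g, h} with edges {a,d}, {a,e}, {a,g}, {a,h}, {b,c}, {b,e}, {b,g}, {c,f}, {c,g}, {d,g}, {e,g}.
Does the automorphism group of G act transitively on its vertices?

No

Vertex a is the only vertex of degree 4, so every automorphism fixes it; G is not vertex-transitive.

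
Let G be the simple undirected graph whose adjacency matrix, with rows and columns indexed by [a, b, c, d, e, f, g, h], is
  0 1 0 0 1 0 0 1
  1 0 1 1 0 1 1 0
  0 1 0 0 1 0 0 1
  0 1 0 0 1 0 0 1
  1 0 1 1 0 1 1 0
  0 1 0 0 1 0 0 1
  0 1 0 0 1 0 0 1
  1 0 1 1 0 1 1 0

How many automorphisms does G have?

720

The vertices split by degree into {b, e, h} (degree 5) and {a, c, d, f, g} (degree 3); every edge runs between the two parts, so G is the complete bipartite graph K_{3,5}. Automorphisms preserve the bipartition setwise (since the parts differ in size) and act as S_3 × S_5 within it; |Aut| = 720.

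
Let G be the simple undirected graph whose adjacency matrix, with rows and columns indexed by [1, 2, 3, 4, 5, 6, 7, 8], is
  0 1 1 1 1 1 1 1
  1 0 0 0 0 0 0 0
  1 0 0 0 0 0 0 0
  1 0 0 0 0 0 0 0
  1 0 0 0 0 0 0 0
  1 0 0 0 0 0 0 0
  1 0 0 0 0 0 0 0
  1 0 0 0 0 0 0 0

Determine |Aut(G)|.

Vertex 1 has degree 7 and every other vertex has degree 1, so G is the star K_{1,7} with centre 1. Any automorphism fixes the centre and permutes the 7 leaves freely, so Aut(G) ≅ S_7 of order 7! = 5040.

5040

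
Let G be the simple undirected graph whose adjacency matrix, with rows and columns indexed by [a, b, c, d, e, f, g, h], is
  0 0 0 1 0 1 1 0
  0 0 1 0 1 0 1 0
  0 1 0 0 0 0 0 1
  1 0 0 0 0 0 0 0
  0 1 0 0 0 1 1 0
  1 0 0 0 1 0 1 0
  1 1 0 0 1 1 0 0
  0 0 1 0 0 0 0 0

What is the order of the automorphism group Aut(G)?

1

The degree sequence is [3, 3, 2, 1, 3, 3, 4, 1]. Checking the degree-preserving permutations of the vertex set shows that none except the identity preserves every edge, so Aut(G) is trivial.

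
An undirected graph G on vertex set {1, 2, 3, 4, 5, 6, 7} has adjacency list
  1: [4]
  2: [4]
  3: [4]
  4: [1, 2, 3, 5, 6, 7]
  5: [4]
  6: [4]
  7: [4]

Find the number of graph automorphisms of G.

720

Vertex 4 has degree 6 and every other vertex has degree 1, so G is the star K_{1,6} with centre 4. Any automorphism fixes the centre and permutes the 6 leaves freely, so Aut(G) ≅ S_6 of order 6! = 720.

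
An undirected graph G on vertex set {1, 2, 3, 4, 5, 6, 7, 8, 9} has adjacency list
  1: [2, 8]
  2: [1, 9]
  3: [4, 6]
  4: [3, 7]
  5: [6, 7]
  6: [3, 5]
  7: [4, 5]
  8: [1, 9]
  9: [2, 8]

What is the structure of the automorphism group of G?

G has two connected components, {3, 4, 5, 6, 7} and {1, 2, 8, 9}; each is 2-regular, so G = C_5 ⊔ C_4. No automorphism exchanges components of different sizes, hence Aut(G) is the direct product D_4 × D_5, order 80.

D_4 × D_5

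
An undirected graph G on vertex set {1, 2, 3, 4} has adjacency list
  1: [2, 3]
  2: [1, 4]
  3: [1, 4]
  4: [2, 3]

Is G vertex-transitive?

Yes

G is 2-regular and connected on 4 vertices, i.e. the cycle C_4. C_4 has 4 rotations and 4 reflections, so Aut(C_4) ≅ D_4 of order 8. Under this action every vertex can be carried to every other, so G is vertex-transitive.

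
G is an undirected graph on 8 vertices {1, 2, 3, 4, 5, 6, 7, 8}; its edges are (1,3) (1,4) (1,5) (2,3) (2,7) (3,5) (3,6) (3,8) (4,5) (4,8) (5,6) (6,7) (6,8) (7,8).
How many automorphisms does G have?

1

The degree sequence is [3, 2, 5, 3, 4, 4, 3, 4]. Checking the degree-preserving permutations of the vertex set shows that none except the identity preserves every edge, so Aut(G) is trivial.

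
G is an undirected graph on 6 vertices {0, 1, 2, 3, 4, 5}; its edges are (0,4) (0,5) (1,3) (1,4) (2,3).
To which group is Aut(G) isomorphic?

The degree sequence is [2, 2, 1, 2, 2, 1]; the two degree-1 vertices 2 and 5 are the ends of a path, so G = P_6. The only nontrivial automorphism of a path is the end-to-end reflection, so Aut(G) ≅ Z_2.

the cyclic group of order 2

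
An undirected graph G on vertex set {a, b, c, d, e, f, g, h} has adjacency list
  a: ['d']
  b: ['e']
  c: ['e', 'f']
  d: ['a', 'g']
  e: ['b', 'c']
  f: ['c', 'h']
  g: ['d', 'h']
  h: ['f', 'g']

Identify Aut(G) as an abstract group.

The degree sequence is [1, 1, 2, 2, 2, 2, 2, 2]; the two degree-1 vertices a and b are the ends of a path, so G = P_8. The only nontrivial automorphism of a path is the end-to-end reflection, so Aut(G) ≅ Z_2.

Z_2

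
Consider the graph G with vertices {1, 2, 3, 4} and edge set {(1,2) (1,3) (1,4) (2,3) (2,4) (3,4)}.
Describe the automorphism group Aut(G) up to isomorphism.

Every vertex has degree 3, so G is the complete graph K_4. Every bijection on the vertex set is an automorphism of K_4; hence Aut(K_4) ≅ S_4, order 24.

S_4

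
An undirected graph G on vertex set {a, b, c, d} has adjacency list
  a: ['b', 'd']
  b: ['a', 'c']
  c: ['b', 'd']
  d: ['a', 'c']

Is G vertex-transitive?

Yes

G is 2-regular and bipartite on 2^2 = 4 vertices with girth 4; it is the hypercube graph Q_2. The symmetry group of the 2-cube is the hyperoctahedral group B_2 = Z_2 ≀ S_2, of order 2^2·2! = 8. Under this action every vertex can be carried to every other, so G is vertex-transitive.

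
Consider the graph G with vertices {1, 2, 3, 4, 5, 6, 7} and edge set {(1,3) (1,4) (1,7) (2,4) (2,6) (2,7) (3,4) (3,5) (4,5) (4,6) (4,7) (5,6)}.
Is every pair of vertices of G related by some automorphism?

Vertex 4 is the only vertex of degree 6, so every automorphism fixes it; G is not vertex-transitive.

No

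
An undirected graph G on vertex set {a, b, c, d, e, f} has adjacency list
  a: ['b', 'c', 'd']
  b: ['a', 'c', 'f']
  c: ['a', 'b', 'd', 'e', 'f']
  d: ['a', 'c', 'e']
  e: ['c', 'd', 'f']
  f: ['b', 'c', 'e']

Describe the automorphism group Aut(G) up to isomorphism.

Vertex c is the unique vertex of degree 5; the remaining 5 vertices each have degree 3 and induce a cycle, so G is the wheel on 6 vertices with hub c. With the hub fixed, the remaining symmetry is that of the rim cycle C_5, giving the dihedral group D_5.

D_5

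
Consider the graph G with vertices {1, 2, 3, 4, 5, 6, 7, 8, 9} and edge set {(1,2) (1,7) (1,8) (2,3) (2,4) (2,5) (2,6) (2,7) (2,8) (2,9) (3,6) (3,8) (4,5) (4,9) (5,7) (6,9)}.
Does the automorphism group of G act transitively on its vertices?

No

Vertex 2 is the only vertex of degree 8, so every automorphism fixes it; G is not vertex-transitive.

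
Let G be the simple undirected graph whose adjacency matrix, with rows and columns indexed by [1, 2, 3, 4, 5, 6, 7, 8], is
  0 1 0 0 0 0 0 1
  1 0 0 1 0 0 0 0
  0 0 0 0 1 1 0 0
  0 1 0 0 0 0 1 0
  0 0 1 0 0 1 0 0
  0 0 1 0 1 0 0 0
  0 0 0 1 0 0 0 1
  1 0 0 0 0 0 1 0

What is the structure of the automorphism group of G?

G has two connected components, {1, 2, 4, 7, 8} and {3, 5, 6}; each is 2-regular, so G = C_5 ⊔ C_3. No automorphism exchanges components of different sizes, hence Aut(G) is the direct product D_5 × D_3, order 60.

D_5 × D_3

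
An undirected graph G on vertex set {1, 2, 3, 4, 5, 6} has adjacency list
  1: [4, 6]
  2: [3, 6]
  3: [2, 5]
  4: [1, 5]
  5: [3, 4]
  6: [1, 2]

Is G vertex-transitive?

Yes

G is 2-regular and connected on 6 vertices, i.e. the cycle C_6. The automorphisms of the 6-cycle are exactly the symmetries of a regular 6-gon: the dihedral group D_6, |D_6| = 12. This group acts transitively on the 6 vertices.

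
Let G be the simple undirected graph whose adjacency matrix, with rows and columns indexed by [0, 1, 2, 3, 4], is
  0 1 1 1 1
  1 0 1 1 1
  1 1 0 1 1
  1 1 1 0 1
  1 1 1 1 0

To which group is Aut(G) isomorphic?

All 5 vertices are pairwise adjacent: G = K_5. Any permutation of the 5 vertices preserves K_5, so Aut(K_5) = S_5 of order 5! = 120.

the symmetric group on 5 letters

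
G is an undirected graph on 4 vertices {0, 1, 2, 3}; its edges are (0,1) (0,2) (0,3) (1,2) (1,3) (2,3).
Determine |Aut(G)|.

All 4 vertices are pairwise adjacent: G = K_4. Every bijection on the vertex set is an automorphism of K_4; hence Aut(K_4) ≅ S_4, order 24.

24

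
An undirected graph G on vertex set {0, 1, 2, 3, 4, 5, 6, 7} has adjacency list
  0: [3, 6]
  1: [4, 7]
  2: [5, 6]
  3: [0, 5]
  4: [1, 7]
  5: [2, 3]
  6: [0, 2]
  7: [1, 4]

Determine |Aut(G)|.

G has two connected components, {0, 2, 3, 5, 6} and {1, 4, 7}; each is 2-regular, so G = C_5 ⊔ C_3. The components are non-isomorphic (different sizes), so Aut(G) = Aut(C_3) × Aut(C_5) = D_3 × D_5 of order 6·10 = 60.

60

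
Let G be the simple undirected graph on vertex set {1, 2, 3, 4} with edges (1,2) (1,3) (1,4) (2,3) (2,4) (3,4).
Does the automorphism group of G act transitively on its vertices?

All 4 vertices are pairwise adjacent: G = K_4. Every bijection on the vertex set is an automorphism of K_4; hence Aut(K_4) ≅ S_4, order 24. This group acts transitively on the 4 vertices.

Yes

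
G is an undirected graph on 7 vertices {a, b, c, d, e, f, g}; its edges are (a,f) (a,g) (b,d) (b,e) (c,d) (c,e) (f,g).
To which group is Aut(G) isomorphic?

D_3 × D_4

G has two connected components, {b, c, d, e} and {a, f, g}; each is 2-regular, so G = C_4 ⊔ C_3. The components are non-isomorphic (different sizes), so Aut(G) = Aut(C_3) × Aut(C_4) = D_3 × D_4 of order 6·8 = 48.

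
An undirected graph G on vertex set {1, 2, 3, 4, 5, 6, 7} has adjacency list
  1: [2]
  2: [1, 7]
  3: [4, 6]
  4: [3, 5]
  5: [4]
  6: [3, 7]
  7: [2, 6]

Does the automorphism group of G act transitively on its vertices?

Automorphisms preserve degree, but G has vertices of degree 1 and vertices of degree 2; no automorphism maps one to the other, so G is not vertex-transitive.

No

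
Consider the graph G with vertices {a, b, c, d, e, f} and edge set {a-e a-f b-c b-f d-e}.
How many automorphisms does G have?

The degree sequence is [2, 2, 1, 1, 2, 2]; the two degree-1 vertices c and d are the ends of a path, so G = P_6. A path has exactly one nontrivial symmetry — reversal — giving Aut(G) of order 2.

2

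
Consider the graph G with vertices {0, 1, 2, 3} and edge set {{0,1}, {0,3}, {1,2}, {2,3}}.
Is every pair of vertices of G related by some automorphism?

Yes

G is 2-regular and connected on 4 vertices, i.e. the cycle C_4. C_4 has 4 rotations and 4 reflections, so Aut(C_4) ≅ D_4 of order 8. Under this action every vertex can be carried to every other, so G is vertex-transitive.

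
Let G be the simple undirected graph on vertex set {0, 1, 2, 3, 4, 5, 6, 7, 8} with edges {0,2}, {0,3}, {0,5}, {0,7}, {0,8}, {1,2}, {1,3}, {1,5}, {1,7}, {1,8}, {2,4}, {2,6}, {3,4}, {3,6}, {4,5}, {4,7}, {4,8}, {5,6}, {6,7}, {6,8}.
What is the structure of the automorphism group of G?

The vertices split by degree into {0, 1, 4, 6} (degree 5) and {2, 3, 5, 7, 8} (degree 4); every edge runs between the two parts, so G is the complete bipartite graph K_{4,5}. Automorphisms preserve the bipartition setwise (since the parts differ in size) and act as S_5 × S_4 within it; |Aut| = 2880.

S_5 × S_4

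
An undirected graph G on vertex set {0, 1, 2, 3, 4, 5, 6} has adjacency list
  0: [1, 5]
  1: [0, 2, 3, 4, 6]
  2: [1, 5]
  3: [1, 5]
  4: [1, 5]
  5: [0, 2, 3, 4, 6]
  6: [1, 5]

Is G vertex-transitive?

Automorphisms preserve degree, but G has vertices of degree 2 and vertices of degree 5; no automorphism maps one to the other, so G is not vertex-transitive.

No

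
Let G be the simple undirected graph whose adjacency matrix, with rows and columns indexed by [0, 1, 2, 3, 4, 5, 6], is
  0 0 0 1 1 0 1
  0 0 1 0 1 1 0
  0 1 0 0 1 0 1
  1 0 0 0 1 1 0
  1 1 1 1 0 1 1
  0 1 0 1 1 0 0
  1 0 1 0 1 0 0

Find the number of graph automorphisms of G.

Vertex 4 is the unique vertex of degree 6; the remaining 6 vertices each have degree 3 and induce a cycle, so G is the wheel on 7 vertices with hub 4. Every automorphism fixes the hub and acts on the rim 6-cycle, so Aut(G) ≅ Aut(C_6) = D_6 of order 12.

12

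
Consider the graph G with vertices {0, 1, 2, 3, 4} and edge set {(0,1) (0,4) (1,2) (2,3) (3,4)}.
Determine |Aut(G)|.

10

Every vertex has degree 2 and the graph is connected, so G is the 5-cycle C_5. C_5 has 5 rotations and 5 reflections, so Aut(C_5) ≅ D_5 of order 10.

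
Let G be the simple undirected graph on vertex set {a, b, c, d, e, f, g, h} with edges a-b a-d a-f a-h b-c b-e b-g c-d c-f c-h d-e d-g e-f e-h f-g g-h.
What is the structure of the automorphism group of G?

S_4 ≀ Z_2

G is 4-regular and bipartite with parts {a, c, e, g} and {b, d, f, h} (each part is independent and every cross-pair is an edge), so G = K_{4,4}. Each part can be permuted independently (S_4 × S_4) and the two equal-size parts can also be swapped, giving (S_4 × S_4) ⋊ Z_2 of order 2·(4!)² = 1152.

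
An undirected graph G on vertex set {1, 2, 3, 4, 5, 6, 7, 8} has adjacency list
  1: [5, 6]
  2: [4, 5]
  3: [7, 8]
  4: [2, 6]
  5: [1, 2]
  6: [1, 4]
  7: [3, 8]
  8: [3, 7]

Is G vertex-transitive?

G has two connected components, {1, 2, 4, 5, 6} and {3, 7, 8}; each is 2-regular, so G = C_5 ⊔ C_3. The orbit of 1 under Aut(G) is {1, 2, 4, 5, 6}, which does not contain 3, so G is not vertex-transitive.

No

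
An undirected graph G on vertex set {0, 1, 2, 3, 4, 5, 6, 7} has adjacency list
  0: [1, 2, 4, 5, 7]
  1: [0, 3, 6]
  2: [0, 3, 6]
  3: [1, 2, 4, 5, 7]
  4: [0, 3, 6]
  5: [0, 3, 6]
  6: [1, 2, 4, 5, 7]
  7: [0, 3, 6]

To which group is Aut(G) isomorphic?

The vertices split by degree into {0, 3, 6} (degree 5) and {1, 2, 4, 5, 7} (degree 3); every edge runs between the two parts, so G is the complete bipartite graph K_{3,5}. The parts have unequal sizes, so no automorphism swaps them; each part is permuted independently, giving S_5 × S_3 of order 5!·3! = 720.

S_5 × S_3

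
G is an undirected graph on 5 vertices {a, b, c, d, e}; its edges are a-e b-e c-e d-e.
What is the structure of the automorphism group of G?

Vertex e has degree 4 and every other vertex has degree 1, so G is the star K_{1,4} with centre e. The 4 leaves are pairwise interchangeable while the centre is fixed, giving Aut(G) = S_4.

the symmetric group on 4 letters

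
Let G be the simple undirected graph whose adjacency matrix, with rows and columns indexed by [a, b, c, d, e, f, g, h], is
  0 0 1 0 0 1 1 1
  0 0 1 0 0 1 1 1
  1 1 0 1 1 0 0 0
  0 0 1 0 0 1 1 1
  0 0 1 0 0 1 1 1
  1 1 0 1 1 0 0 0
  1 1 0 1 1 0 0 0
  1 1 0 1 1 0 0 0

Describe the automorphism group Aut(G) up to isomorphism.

G is 4-regular and bipartite with parts {c, f, g, h} and {a, b, d, e} (each part is independent and every cross-pair is an edge), so G = K_{4,4}. Aut(K_{4,4}) is the wreath product S_4 ≀ Z_2: permute within each part, then optionally swap the parts; |Aut| = 2·(4!)² = 1152.

(S_4 × S_4) ⋊ Z_2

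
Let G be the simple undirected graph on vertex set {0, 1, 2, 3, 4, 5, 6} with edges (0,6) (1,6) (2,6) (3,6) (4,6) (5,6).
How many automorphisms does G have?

Vertex 6 has degree 6 and every other vertex has degree 1, so G is the star K_{1,6} with centre 6. Any automorphism fixes the centre and permutes the 6 leaves freely, so Aut(G) ≅ S_6 of order 6! = 720.

720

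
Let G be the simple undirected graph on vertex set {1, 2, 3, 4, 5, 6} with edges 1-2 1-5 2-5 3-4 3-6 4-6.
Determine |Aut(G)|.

G has two connected components, {1, 2, 5} and {3, 4, 6}; each is 2-regular, so G = C_3 ⊔ C_3. With two isomorphic components, Aut(G) = Aut(C_3) ≀ S_2 = (D_3 × D_3) ⋊ Z_2: permute each cycle by D_3, then optionally swap the two cycles. Order 2·(2·3)² = 72.

72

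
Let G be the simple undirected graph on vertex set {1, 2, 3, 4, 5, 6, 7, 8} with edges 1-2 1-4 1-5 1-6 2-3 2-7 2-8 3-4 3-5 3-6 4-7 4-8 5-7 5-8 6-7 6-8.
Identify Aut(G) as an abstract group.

G is 4-regular and bipartite with parts {1, 3, 7, 8} and {2, 4, 5, 6} (each part is independent and every cross-pair is an edge), so G = K_{4,4}. Each part can be permuted independently (S_4 × S_4) and the two equal-size parts can also be swapped, giving (S_4 × S_4) ⋊ Z_2 of order 2·(4!)² = 1152.

(S_4 × S_4) ⋊ Z_2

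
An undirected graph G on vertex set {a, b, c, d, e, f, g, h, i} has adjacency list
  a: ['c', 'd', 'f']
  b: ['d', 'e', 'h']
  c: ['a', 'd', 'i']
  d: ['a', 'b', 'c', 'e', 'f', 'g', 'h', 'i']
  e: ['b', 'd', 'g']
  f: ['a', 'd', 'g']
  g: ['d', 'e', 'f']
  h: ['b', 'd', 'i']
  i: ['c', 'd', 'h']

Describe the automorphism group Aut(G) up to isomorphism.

Vertex d is the unique vertex of degree 8; the remaining 8 vertices each have degree 3 and induce a cycle, so G is the wheel on 9 vertices with hub d. Every automorphism fixes the hub and acts on the rim 8-cycle, so Aut(G) ≅ Aut(C_8) = D_8 of order 16.

D_8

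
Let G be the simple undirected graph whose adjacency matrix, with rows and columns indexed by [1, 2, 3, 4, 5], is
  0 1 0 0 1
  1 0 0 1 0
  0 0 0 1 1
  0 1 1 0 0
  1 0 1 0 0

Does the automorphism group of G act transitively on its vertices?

Every vertex has degree 2 and the graph is connected, so G is the 5-cycle C_5. C_5 has 5 rotations and 5 reflections, so Aut(C_5) ≅ D_5 of order 10. This group acts transitively on the 5 vertices.

Yes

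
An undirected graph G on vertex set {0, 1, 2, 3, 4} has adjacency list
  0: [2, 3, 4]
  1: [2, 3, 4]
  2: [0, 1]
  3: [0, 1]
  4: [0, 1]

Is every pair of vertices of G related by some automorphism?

Automorphisms preserve degree, but G has vertices of degree 2 and vertices of degree 3; no automorphism maps one to the other, so G is not vertex-transitive.

No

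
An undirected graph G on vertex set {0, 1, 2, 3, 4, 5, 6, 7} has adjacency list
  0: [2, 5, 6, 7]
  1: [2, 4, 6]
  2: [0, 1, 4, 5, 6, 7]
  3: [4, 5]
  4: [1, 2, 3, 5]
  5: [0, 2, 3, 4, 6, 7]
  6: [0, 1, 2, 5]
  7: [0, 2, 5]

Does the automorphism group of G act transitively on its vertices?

No

Vertex 3 is the only vertex of degree 2, so every automorphism fixes it; G is not vertex-transitive.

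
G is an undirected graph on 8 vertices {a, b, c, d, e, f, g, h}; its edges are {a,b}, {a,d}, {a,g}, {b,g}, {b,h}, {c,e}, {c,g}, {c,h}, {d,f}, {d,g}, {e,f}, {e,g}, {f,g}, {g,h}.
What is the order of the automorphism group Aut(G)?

14

Vertex g is the unique vertex of degree 7; the remaining 7 vertices each have degree 3 and induce a cycle, so G is the wheel on 8 vertices with hub g. Every automorphism fixes the hub and acts on the rim 7-cycle, so Aut(G) ≅ Aut(C_7) = D_7 of order 14.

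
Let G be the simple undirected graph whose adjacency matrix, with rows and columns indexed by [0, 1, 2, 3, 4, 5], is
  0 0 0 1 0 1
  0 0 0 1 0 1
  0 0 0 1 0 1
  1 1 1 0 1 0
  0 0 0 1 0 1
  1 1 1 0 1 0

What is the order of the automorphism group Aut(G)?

48

The vertices split by degree into {3, 5} (degree 4) and {0, 1, 2, 4} (degree 2); every edge runs between the two parts, so G is the complete bipartite graph K_{2,4}. The parts have unequal sizes, so no automorphism swaps them; each part is permuted independently, giving S_2 × S_4 of order 2!·4! = 48.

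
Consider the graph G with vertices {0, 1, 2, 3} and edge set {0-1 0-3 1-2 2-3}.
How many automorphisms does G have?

8

G is 2-regular and bipartite on 2^2 = 4 vertices with girth 4; it is the hypercube graph Q_2. Aut(Q_2) consists of the signed permutations of the 2 coordinate axes: 2! permutations times 2^2 sign flips, so |Aut| = 2^2·2! = 8.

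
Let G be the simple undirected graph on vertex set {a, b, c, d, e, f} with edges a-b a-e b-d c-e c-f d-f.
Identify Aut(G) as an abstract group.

the dihedral group of order 12

G is 2-regular and connected on 6 vertices, i.e. the cycle C_6. C_6 has 6 rotations and 6 reflections, so Aut(C_6) ≅ D_6 of order 12.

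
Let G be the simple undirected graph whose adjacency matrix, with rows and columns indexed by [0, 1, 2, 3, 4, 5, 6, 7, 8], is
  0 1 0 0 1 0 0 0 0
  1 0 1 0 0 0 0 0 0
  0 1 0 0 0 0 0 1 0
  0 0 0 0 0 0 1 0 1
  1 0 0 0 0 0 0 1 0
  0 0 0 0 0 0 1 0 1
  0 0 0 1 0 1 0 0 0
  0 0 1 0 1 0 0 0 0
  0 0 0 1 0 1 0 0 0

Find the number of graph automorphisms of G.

80

G has two connected components, {0, 1, 2, 4, 7} and {3, 5, 6, 8}; each is 2-regular, so G = C_5 ⊔ C_4. No automorphism exchanges components of different sizes, hence Aut(G) is the direct product D_5 × D_4, order 80.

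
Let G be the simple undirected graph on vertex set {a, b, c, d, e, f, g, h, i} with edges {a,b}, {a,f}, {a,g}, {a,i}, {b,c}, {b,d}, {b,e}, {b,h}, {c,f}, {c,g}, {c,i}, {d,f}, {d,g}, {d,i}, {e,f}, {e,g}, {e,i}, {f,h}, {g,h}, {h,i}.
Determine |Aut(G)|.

2880

The vertices split by degree into {b, f, g, i} (degree 5) and {a, c, d, e, h} (degree 4); every edge runs between the two parts, so G is the complete bipartite graph K_{4,5}. The parts have unequal sizes, so no automorphism swaps them; each part is permuted independently, giving S_5 × S_4 of order 5!·4! = 2880.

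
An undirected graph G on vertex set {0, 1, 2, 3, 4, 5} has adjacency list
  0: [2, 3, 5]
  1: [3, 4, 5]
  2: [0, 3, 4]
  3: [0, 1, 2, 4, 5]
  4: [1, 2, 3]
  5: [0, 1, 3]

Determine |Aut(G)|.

10

Vertex 3 is the unique vertex of degree 5; the remaining 5 vertices each have degree 3 and induce a cycle, so G is the wheel on 6 vertices with hub 3. Every automorphism fixes the hub and acts on the rim 5-cycle, so Aut(G) ≅ Aut(C_5) = D_5 of order 10.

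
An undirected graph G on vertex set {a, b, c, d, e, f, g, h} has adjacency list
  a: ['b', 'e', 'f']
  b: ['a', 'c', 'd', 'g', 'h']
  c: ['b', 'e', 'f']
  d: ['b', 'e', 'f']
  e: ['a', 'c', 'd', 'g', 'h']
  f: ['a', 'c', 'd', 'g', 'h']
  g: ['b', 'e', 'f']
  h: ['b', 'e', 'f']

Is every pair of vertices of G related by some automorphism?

No

Automorphisms preserve degree, but G has vertices of degree 3 and vertices of degree 5; no automorphism maps one to the other, so G is not vertex-transitive.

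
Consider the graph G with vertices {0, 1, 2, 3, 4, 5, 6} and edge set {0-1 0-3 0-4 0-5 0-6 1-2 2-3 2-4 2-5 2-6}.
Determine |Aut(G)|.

The vertices split by degree into {0, 2} (degree 5) and {1, 3, 4, 5, 6} (degree 2); every edge runs between the two parts, so G is the complete bipartite graph K_{2,5}. Automorphisms preserve the bipartition setwise (since the parts differ in size) and act as S_5 × S_2 within it; |Aut| = 240.

240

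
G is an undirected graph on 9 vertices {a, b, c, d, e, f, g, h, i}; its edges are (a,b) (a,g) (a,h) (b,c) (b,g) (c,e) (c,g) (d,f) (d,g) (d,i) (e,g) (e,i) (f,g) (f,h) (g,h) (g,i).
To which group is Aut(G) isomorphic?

Vertex g is the unique vertex of degree 8; the remaining 8 vertices each have degree 3 and induce a cycle, so G is the wheel on 9 vertices with hub g. Every automorphism fixes the hub and acts on the rim 8-cycle, so Aut(G) ≅ Aut(C_8) = D_8 of order 16.

D_8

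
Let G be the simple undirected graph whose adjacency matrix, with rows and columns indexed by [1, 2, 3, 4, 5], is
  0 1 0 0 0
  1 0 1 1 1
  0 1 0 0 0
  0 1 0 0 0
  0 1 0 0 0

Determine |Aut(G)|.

24

Vertex 2 has degree 4 and every other vertex has degree 1, so G is the star K_{1,4} with centre 2. The 4 leaves are pairwise interchangeable while the centre is fixed, giving Aut(G) = S_4.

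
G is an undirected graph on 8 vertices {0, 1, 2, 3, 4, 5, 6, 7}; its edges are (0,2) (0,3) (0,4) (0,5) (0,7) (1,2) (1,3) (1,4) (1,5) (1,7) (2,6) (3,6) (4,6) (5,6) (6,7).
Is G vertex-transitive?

Automorphisms preserve degree, but G has vertices of degree 3 and vertices of degree 5; no automorphism maps one to the other, so G is not vertex-transitive.

No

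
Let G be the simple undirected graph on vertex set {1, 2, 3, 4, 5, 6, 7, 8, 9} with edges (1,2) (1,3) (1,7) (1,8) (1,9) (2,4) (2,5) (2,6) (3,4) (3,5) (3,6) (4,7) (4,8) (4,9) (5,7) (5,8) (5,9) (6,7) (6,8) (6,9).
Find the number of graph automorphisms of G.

The vertices split by degree into {1, 4, 5, 6} (degree 5) and {2, 3, 7, 8, 9} (degree 4); every edge runs between the two parts, so G is the complete bipartite graph K_{4,5}. The parts have unequal sizes, so no automorphism swaps them; each part is permuted independently, giving S_4 × S_5 of order 4!·5! = 2880.

2880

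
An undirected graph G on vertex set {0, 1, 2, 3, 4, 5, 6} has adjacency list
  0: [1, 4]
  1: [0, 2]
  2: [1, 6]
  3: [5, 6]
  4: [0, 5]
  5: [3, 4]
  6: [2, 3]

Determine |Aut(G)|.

Every vertex has degree 2 and the graph is connected, so G is the 7-cycle C_7. C_7 has 7 rotations and 7 reflections, so Aut(C_7) ≅ D_7 of order 14.

14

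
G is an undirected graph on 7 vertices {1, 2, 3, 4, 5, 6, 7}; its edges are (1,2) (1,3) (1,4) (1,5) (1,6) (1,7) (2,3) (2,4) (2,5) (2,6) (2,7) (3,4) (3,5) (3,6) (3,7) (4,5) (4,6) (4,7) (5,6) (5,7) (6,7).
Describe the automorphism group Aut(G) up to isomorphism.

the symmetric group on 7 letters

All 7 vertices are pairwise adjacent: G = K_7. Every bijection on the vertex set is an automorphism of K_7; hence Aut(K_7) ≅ S_7, order 5040.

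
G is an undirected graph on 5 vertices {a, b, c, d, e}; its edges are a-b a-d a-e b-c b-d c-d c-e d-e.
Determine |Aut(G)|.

Vertex d is the unique vertex of degree 4; the remaining 4 vertices each have degree 3 and induce a cycle, so G is the wheel on 5 vertices with hub d. With the hub fixed, the remaining symmetry is that of the rim cycle C_4, giving the dihedral group D_4.

8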